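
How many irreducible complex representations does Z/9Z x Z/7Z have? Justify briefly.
63

Why: The number of irreducible complex representations of a finite group equals its number of conjugacy classes. Z/9Z x Z/7Z is abelian of order 63, so every element is its own conjugacy class: 63 classes, so Z/9Z x Z/7Z (order 63) has exactly 63 irreducible complex representations.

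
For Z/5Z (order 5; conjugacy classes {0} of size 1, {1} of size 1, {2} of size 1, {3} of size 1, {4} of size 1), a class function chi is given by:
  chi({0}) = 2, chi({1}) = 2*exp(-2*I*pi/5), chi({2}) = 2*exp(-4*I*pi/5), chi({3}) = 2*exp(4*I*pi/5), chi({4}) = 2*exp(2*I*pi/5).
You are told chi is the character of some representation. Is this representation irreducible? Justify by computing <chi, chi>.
Not irreducible (reducible): <chi, chi> = 4 > 1.

Justification: <chi, chi> = (1/|G|) sum_C |C| * |chi(C)|^2 = (1/5)[1*|2|^2 + 1*|2*exp(-2*I*pi/5)|^2 + 1*|2*exp(-4*I*pi/5)|^2 + 1*|2*exp(4*I*pi/5)|^2 + 1*|2*exp(2*I*pi/5)|^2]
  = (1/5)[(4) + (4) + (4) + (4) + (4)] = 20/5 = 4.
(Exp terms are combined using exp(i*s)*conj(exp(i*t)) = exp(i*(s-t)), and sums of them are collapsed using the identity that for every m > 1 the m distinct m-th roots of unity sum to 0, e.g. 1 + exp(2*I*pi/3) + exp(-2*I*pi/3) = 0.)
A character is irreducible iff <chi, chi> = 1, so this representation is reducible.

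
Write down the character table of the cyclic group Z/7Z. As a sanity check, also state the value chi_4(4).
Character table of Z/7Z (irreps indexed chi_0,...,chi_6 with chi_k(m) = zeta_7^(k*m), zeta_7 = exp(2*pi*i/7)):
  irrep \ class  {0} (size 1)  {1} (size 1)    {2} (size 1)    {3} (size 1)    {4} (size 1)    {5} (size 1)    {6} (size 1)  
  chi_0          1             1               1               1               1               1               1             
  chi_1          1             exp(2*I*pi/7)   exp(4*I*pi/7)   exp(6*I*pi/7)   exp(-6*I*pi/7)  exp(-4*I*pi/7)  exp(-2*I*pi/7)
  chi_2          1             exp(4*I*pi/7)   exp(-6*I*pi/7)  exp(-2*I*pi/7)  exp(2*I*pi/7)   exp(6*I*pi/7)   exp(-4*I*pi/7)
  chi_3          1             exp(6*I*pi/7)   exp(-2*I*pi/7)  exp(4*I*pi/7)   exp(-4*I*pi/7)  exp(2*I*pi/7)   exp(-6*I*pi/7)
  chi_4          1             exp(-6*I*pi/7)  exp(2*I*pi/7)   exp(-4*I*pi/7)  exp(4*I*pi/7)   exp(-2*I*pi/7)  exp(6*I*pi/7) 
  chi_5          1             exp(-4*I*pi/7)  exp(6*I*pi/7)   exp(2*I*pi/7)   exp(-2*I*pi/7)  exp(-6*I*pi/7)  exp(4*I*pi/7) 
  chi_6          1             exp(-2*I*pi/7)  exp(-4*I*pi/7)  exp(-6*I*pi/7)  exp(6*I*pi/7)   exp(4*I*pi/7)   exp(2*I*pi/7) 

Spot check: chi_4(4) = zeta_7^(4*4) = zeta_7^16 = exp(4*I*pi/7).

Proof sketch: Z/7Z is abelian, so all 7 irreducible complex representations are 1-dimensional. They are given by chi_k(m) = zeta_7^(k*m) for k = 0,...,6. Row orthogonality: sum_m chi_k(m) conj(chi_l(m)) = 7 * [k = l].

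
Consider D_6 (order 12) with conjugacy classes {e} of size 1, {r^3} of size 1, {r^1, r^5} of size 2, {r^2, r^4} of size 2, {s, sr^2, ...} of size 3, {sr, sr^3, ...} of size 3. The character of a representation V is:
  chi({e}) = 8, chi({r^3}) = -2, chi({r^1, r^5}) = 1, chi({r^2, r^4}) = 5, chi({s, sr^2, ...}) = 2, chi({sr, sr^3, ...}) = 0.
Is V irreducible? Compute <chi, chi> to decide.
Not irreducible (reducible): <chi, chi> = 11 > 1.

Derivation: <chi, chi> = (1/|G|) sum_C |C| * |chi(C)|^2 = (1/12)[1*|8|^2 + 1*|-2|^2 + 2*|1|^2 + 2*|5|^2 + 3*|2|^2 + 3*|0|^2]
  = (1/12)[(64) + (4) + (2) + (50) + (12) + (0)] = 132/12 = 11.
A character is irreducible iff <chi, chi> = 1, so this representation is reducible.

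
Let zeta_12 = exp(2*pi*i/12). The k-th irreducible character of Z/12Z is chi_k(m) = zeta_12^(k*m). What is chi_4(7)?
chi_4(7) = zeta_12^28 = exp(2*I*pi/3)

Why: chi_4(7) = zeta_12^(4*7) = zeta_12^28. Since zeta_12^12 = 1, this equals zeta_12^4 = exp(2*pi*i*4/12) = exp(2*I*pi/3).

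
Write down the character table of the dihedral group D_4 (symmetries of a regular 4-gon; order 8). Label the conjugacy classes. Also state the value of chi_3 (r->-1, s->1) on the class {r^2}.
Conjugacy classes: {e} of size 1, {r^2} of size 1, {r^1, r^3} of size 2, {s, sr^2, ...} of size 2, {sr, sr^3, ...} of size 2.
Character table:
  irrep \ class              {e} (size 1)  {r^2} (size 1)  {r^1, r^3} (size 2)  {s, sr^2, ...} (size 2)  {sr, sr^3, ...} (size 2)
  chi_1 (triv)               1             1               1                    1                        1                       
  chi_2 (sign: r->1, s->-1)  1             1               1                    -1                       -1                      
  chi_3 (r->-1, s->1)        1             1               -1                   1                        -1                      
  chi_4 (r->-1, s->-1)       1             1               -1                   -1                       1                       
  chi_5 (2d, j=1)            2             -2              0                    0                        0                       

Spot check: chi_3 (r->-1, s->1) on {r^2} = 1.

Details: D_4 has order 2*4 = 8 with 5 conjugacy classes, hence 5 irreducibles. Sum of squared dims 1 + 1 + 1 + 1 + 4 = 8 = |G|. Linear characters come from the abelianisation; the 2-dimensional irreps have character r^k -> 2*cos(2*pi*j*k/4), reflections -> 0.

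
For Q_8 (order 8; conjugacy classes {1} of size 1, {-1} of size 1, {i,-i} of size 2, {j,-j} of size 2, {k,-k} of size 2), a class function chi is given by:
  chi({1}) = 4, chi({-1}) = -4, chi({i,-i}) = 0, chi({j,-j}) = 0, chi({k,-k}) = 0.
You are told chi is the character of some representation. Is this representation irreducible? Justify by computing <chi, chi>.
Not irreducible (reducible): <chi, chi> = 4 > 1.

Justification: <chi, chi> = (1/|G|) sum_C |C| * |chi(C)|^2 = (1/8)[1*|4|^2 + 1*|-4|^2 + 2*|0|^2 + 2*|0|^2 + 2*|0|^2]
  = (1/8)[(16) + (16) + (0) + (0) + (0)] = 32/8 = 4.
A character is irreducible iff <chi, chi> = 1, so this representation is reducible.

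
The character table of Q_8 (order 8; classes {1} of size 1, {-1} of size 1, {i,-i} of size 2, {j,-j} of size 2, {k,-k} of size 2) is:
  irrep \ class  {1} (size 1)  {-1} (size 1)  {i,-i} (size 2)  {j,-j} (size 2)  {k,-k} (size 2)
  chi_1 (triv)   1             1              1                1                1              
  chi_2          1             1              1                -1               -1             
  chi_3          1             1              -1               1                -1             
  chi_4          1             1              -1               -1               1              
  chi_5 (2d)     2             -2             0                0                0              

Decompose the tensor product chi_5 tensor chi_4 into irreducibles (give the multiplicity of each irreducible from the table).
chi_5 tensor chi_4 = chi_5 (all other irreducibles have multiplicity 0).

Why: The character of a tensor product is the pointwise product (chi_5 * chi_4)(C) = chi_5(C) * chi_4(C):
  {1}: (2)*(1), {-1}: (-2)*(1), {i,-i}: (0)*(-1), {j,-j}: (0)*(-1), {k,-k}: (0)*(1)
so (chi_5 * chi_4) takes values
  {1} -> 2, {-1} -> -2, {i,-i} -> 0, {j,-j} -> 0, {k,-k} -> 0.
Now take the inner product of this character with each irreducible chi from the table, <chi_5*chi_4, chi> = (1/8) sum_C |C| (chi_5*chi_4)(C) conj(chi(C)):
  <chi_5*chi_4, chi_1> = (1/8)[1*(2)*conj(1) + 1*(-2)*conj(1) + 2*(0)*conj(1) + 2*(0)*conj(1) + 2*(0)*conj(1)]
      = (1/8)[(2) + (-2) + (0) + (0) + (0)] = 0/8 = 0
  <chi_5*chi_4, chi_2> = (1/8)[1*(2)*conj(1) + 1*(-2)*conj(1) + 2*(0)*conj(1) + 2*(0)*conj(-1) + 2*(0)*conj(-1)]
      = (1/8)[(2) + (-2) + (0) + (0) + (0)] = 0/8 = 0
  <chi_5*chi_4, chi_3> = (1/8)[1*(2)*conj(1) + 1*(-2)*conj(1) + 2*(0)*conj(-1) + 2*(0)*conj(1) + 2*(0)*conj(-1)]
      = (1/8)[(2) + (-2) + (0) + (0) + (0)] = 0/8 = 0
  <chi_5*chi_4, chi_4> = (1/8)[1*(2)*conj(1) + 1*(-2)*conj(1) + 2*(0)*conj(-1) + 2*(0)*conj(-1) + 2*(0)*conj(1)]
      = (1/8)[(2) + (-2) + (0) + (0) + (0)] = 0/8 = 0
  <chi_5*chi_4, chi_5> = (1/8)[1*(2)*conj(2) + 1*(-2)*conj(-2) + 2*(0)*conj(0) + 2*(0)*conj(0) + 2*(0)*conj(0)]
      = (1/8)[(4) + (4) + (0) + (0) + (0)] = 8/8 = 1
Hence the multiplicities are chi_5: 1. Dimension check: dim(chi_5)*dim(chi_4) = 2*1 = 2 and sum (mult * dim) = 1*2 = 2.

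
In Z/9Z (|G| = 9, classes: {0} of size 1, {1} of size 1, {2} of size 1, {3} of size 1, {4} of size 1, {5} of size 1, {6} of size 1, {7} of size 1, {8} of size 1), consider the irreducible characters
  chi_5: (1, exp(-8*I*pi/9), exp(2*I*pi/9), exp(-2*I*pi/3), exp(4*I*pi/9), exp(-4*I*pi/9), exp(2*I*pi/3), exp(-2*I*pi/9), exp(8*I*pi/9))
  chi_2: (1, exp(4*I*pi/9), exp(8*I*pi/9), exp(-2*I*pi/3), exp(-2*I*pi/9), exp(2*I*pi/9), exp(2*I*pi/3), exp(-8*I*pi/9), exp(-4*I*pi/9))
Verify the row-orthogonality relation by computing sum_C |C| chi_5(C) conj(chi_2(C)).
Sum = 0; so <chi_5, chi_2> = 0 (distinct irreducibles are orthogonal).

Proof sketch: Compute term by term over conjugacy classes (|C| * chi_5(C) * conj(chi_2(C))):
  1*(1)*conj(1) + 1*(exp(-8*I*pi/9))*conj(exp(4*I*pi/9)) + 1*(exp(2*I*pi/9))*conj(exp(8*I*pi/9)) + 1*(exp(-2*I*pi/3))*conj(exp(-2*I*pi/3)) + 1*(exp(4*I*pi/9))*conj(exp(-2*I*pi/9)) + 1*(exp(-4*I*pi/9))*conj(exp(2*I*pi/9)) + 1*(exp(2*I*pi/3))*conj(exp(2*I*pi/3)) + 1*(exp(-2*I*pi/9))*conj(exp(-8*I*pi/9)) + 1*(exp(8*I*pi/9))*conj(exp(-4*I*pi/9))
  = (1) + (exp(2*I*pi/3)) + (exp(-2*I*pi/3)) + (1) + (exp(2*I*pi/3)) + (exp(-2*I*pi/3)) + (1) + (exp(2*I*pi/3)) + (exp(-2*I*pi/3))
  = 0.
(Exp terms are combined using exp(i*s)*conj(exp(i*t)) = exp(i*(s-t)), and sums of them are collapsed using the identity that for every m > 1 the m distinct m-th roots of unity sum to 0, e.g. 1 + exp(2*I*pi/3) + exp(-2*I*pi/3) = 0.)
Dividing by |G| = 9 gives 0/9 = 0, matching the row-orthogonality relation <chi_5, chi_2> = [chi_5 = chi_2].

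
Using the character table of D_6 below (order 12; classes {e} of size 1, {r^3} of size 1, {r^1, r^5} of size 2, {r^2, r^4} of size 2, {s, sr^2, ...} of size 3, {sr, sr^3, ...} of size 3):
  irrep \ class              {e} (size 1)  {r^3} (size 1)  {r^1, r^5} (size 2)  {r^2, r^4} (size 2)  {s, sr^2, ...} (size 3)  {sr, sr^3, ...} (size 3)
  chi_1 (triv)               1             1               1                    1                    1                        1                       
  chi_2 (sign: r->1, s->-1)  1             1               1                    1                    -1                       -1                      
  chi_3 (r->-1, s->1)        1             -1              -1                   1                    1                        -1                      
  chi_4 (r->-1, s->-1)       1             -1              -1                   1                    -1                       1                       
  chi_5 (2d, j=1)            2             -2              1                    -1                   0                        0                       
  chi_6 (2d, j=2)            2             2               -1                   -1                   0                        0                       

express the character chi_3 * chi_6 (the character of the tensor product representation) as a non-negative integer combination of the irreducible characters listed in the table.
chi_3 tensor chi_6 = chi_5 (all other irreducibles have multiplicity 0).

Reasoning: The character of a tensor product is the pointwise product (chi_3 * chi_6)(C) = chi_3(C) * chi_6(C):
  {e}: (1)*(2), {r^3}: (-1)*(2), {r^1, r^5}: (-1)*(-1), {r^2, r^4}: (1)*(-1), {s, sr^2, ...}: (1)*(0), {sr, sr^3, ...}: (-1)*(0)
so (chi_3 * chi_6) takes values
  {e} -> 2, {r^3} -> -2, {r^1, r^5} -> 1, {r^2, r^4} -> -1, {s, sr^2, ...} -> 0, {sr, sr^3, ...} -> 0.
Now take the inner product of this character with each irreducible chi from the table, <chi_3*chi_6, chi> = (1/12) sum_C |C| (chi_3*chi_6)(C) conj(chi(C)):
  <chi_3*chi_6, chi_1> = (1/12)[1*(2)*conj(1) + 1*(-2)*conj(1) + 2*(1)*conj(1) + 2*(-1)*conj(1) + 3*(0)*conj(1) + 3*(0)*conj(1)]
      = (1/12)[(2) + (-2) + (2) + (-2) + (0) + (0)] = 0/12 = 0
  <chi_3*chi_6, chi_2> = (1/12)[1*(2)*conj(1) + 1*(-2)*conj(1) + 2*(1)*conj(1) + 2*(-1)*conj(1) + 3*(0)*conj(-1) + 3*(0)*conj(-1)]
      = (1/12)[(2) + (-2) + (2) + (-2) + (0) + (0)] = 0/12 = 0
  <chi_3*chi_6, chi_3> = (1/12)[1*(2)*conj(1) + 1*(-2)*conj(-1) + 2*(1)*conj(-1) + 2*(-1)*conj(1) + 3*(0)*conj(1) + 3*(0)*conj(-1)]
      = (1/12)[(2) + (2) + (-2) + (-2) + (0) + (0)] = 0/12 = 0
  <chi_3*chi_6, chi_4> = (1/12)[1*(2)*conj(1) + 1*(-2)*conj(-1) + 2*(1)*conj(-1) + 2*(-1)*conj(1) + 3*(0)*conj(-1) + 3*(0)*conj(1)]
      = (1/12)[(2) + (2) + (-2) + (-2) + (0) + (0)] = 0/12 = 0
  <chi_3*chi_6, chi_5> = (1/12)[1*(2)*conj(2) + 1*(-2)*conj(-2) + 2*(1)*conj(1) + 2*(-1)*conj(-1) + 3*(0)*conj(0) + 3*(0)*conj(0)]
      = (1/12)[(4) + (4) + (2) + (2) + (0) + (0)] = 12/12 = 1
  <chi_3*chi_6, chi_6> = (1/12)[1*(2)*conj(2) + 1*(-2)*conj(2) + 2*(1)*conj(-1) + 2*(-1)*conj(-1) + 3*(0)*conj(0) + 3*(0)*conj(0)]
      = (1/12)[(4) + (-4) + (-2) + (2) + (0) + (0)] = 0/12 = 0
Hence the multiplicities are chi_5: 1. Dimension check: dim(chi_3)*dim(chi_6) = 1*2 = 2 and sum (mult * dim) = 1*2 = 2.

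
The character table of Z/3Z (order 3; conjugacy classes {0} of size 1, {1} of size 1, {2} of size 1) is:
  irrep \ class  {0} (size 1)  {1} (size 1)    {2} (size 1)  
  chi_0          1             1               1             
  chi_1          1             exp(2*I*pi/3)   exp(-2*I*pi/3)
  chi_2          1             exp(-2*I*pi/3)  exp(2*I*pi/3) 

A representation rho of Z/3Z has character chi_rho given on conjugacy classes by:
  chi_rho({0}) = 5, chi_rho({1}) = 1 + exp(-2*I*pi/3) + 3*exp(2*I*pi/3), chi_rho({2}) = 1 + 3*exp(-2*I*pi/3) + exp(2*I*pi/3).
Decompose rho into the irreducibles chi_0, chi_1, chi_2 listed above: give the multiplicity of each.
Multiplicities: chi_0: 1, chi_1: 3, chi_2: 1.

Derivation: Use <chi_rho, chi> = (1/|G|) sum_C |C| * chi_rho(C) * conj(chi(C)) with |G| = 3 for each irreducible chi in the table:
  <chi_rho, chi_0> = (1/3)[1*(5)*conj(1) + 1*(1 + exp(-2*I*pi/3) + 3*exp(2*I*pi/3))*conj(1) + 1*(1 + 3*exp(-2*I*pi/3) + exp(2*I*pi/3))*conj(1)]
      = (1/3)[(5) + (1 + exp(-2*I*pi/3) + 3*exp(2*I*pi/3)) + (1 + 3*exp(-2*I*pi/3) + exp(2*I*pi/3))] = 3/3 = 1
  <chi_rho, chi_1> = (1/3)[1*(5)*conj(1) + 1*(1 + exp(-2*I*pi/3) + 3*exp(2*I*pi/3))*conj(exp(2*I*pi/3)) + 1*(1 + 3*exp(-2*I*pi/3) + exp(2*I*pi/3))*conj(exp(-2*I*pi/3))]
      = (1/3)[(5) + (2) + (2)] = 9/3 = 3
  <chi_rho, chi_2> = (1/3)[1*(5)*conj(1) + 1*(1 + exp(-2*I*pi/3) + 3*exp(2*I*pi/3))*conj(exp(-2*I*pi/3)) + 1*(1 + 3*exp(-2*I*pi/3) + exp(2*I*pi/3))*conj(exp(2*I*pi/3))]
      = (1/3)[(5) + (1 + 3*exp(-2*I*pi/3) + exp(2*I*pi/3)) + (1 + exp(-2*I*pi/3) + 3*exp(2*I*pi/3))] = 3/3 = 1
(Exp terms are combined using exp(i*s)*conj(exp(i*t)) = exp(i*(s-t)), and sums of them are collapsed using the identity that for every m > 1 the m distinct m-th roots of unity sum to 0, e.g. 1 + exp(2*I*pi/3) + exp(-2*I*pi/3) = 0.)
Dimension check: dim(rho) = sum (mult * dim) = 1*1 + 3*1 + 1*1 = 5 = chi_rho(e) = 5.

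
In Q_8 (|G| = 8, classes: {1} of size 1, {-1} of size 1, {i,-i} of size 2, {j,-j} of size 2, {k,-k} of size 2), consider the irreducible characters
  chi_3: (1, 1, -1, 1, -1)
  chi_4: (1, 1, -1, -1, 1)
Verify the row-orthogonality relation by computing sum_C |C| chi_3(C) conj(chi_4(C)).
Sum = 0; so <chi_3, chi_4> = 0 (distinct irreducibles are orthogonal).

Argument: Compute term by term over conjugacy classes (|C| * chi_3(C) * conj(chi_4(C))):
  1*(1)*conj(1) + 1*(1)*conj(1) + 2*(-1)*conj(-1) + 2*(1)*conj(-1) + 2*(-1)*conj(1)
  = (1) + (1) + (2) + (-2) + (-2)
  = 0.
Dividing by |G| = 8 gives 0/8 = 0, matching the row-orthogonality relation <chi_3, chi_4> = [chi_3 = chi_4].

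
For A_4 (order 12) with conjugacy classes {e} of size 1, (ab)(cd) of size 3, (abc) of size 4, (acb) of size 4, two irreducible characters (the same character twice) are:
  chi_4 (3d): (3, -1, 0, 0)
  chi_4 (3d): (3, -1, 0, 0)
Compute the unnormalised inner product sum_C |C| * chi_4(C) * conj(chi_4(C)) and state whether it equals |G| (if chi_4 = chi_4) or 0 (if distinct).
Sum = 12 = |G| = 12; so <chi_4, chi_4> = 1 (norm-1 confirms irreducibility).

Explanation: Compute term by term over conjugacy classes (|C| * chi_4(C) * conj(chi_4(C))):
  1*(3)*conj(3) + 3*(-1)*conj(-1) + 4*(0)*conj(0) + 4*(0)*conj(0)
  = (9) + (3) + (0) + (0)
  = 12.
(Exp terms are combined using exp(i*s)*conj(exp(i*t)) = exp(i*(s-t)), and sums of them are collapsed using the identity that for every m > 1 the m distinct m-th roots of unity sum to 0, e.g. 1 + exp(2*I*pi/3) + exp(-2*I*pi/3) = 0.)
Dividing by |G| = 12 gives 12/12 = 1, matching the row-orthogonality relation <chi_4, chi_4> = [chi_4 = chi_4].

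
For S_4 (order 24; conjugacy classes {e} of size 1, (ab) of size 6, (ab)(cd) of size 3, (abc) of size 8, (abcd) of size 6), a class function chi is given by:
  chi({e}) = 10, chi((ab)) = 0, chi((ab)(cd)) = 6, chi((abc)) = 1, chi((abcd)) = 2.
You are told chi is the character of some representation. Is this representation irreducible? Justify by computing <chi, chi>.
Not irreducible (reducible): <chi, chi> = 10 > 1.

Explanation: <chi, chi> = (1/|G|) sum_C |C| * |chi(C)|^2 = (1/24)[1*|10|^2 + 6*|0|^2 + 3*|6|^2 + 8*|1|^2 + 6*|2|^2]
  = (1/24)[(100) + (0) + (108) + (8) + (24)] = 240/24 = 10.
A character is irreducible iff <chi, chi> = 1, so this representation is reducible.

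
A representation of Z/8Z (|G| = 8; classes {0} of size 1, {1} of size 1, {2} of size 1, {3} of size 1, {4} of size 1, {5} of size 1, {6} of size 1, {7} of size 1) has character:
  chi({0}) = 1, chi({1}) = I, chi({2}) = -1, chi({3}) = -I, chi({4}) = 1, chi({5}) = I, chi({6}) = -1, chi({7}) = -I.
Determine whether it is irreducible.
Irreducible: <chi, chi> = 1.

Solution. <chi, chi> = (1/|G|) sum_C |C| * |chi(C)|^2 = (1/8)[1*|1|^2 + 1*|I|^2 + 1*|-1|^2 + 1*|-I|^2 + 1*|1|^2 + 1*|I|^2 + 1*|-1|^2 + 1*|-I|^2]
  = (1/8)[(1) + (1) + (1) + (1) + (1) + (1) + (1) + (1)] = 8/8 = 1.
(Exp terms are combined using exp(i*s)*conj(exp(i*t)) = exp(i*(s-t)), and sums of them are collapsed using the identity that for every m > 1 the m distinct m-th roots of unity sum to 0, e.g. 1 + exp(2*I*pi/3) + exp(-2*I*pi/3) = 0.)
A character is irreducible iff <chi, chi> = 1, so this representation is irreducible.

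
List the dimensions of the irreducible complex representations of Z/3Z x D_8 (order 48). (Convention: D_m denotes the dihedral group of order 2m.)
Dimensions: 1, 1, 1, 1, 1, 1, 1, 1, 1, 1, 1, 1, 2, 2, 2, 2, 2, 2, 2, 2, 2

Explanation: There are 21 irreducibles (= number of conjugacy classes). Their dimensions d_i satisfy sum d_i^2 = |G| = 48: 1 + 1 + 1 + 1 + 1 + 1 + 1 + 1 + 1 + 1 + 1 + 1 + 4 + 4 + 4 + 4 + 4 + 4 + 4 + 4 + 4 = 48. (For the product with Z/3Z: each of the 3 1-dim characters of Z/3Z tensors with each irrep of D_8, giving 3 copies of each D_8-dimension.)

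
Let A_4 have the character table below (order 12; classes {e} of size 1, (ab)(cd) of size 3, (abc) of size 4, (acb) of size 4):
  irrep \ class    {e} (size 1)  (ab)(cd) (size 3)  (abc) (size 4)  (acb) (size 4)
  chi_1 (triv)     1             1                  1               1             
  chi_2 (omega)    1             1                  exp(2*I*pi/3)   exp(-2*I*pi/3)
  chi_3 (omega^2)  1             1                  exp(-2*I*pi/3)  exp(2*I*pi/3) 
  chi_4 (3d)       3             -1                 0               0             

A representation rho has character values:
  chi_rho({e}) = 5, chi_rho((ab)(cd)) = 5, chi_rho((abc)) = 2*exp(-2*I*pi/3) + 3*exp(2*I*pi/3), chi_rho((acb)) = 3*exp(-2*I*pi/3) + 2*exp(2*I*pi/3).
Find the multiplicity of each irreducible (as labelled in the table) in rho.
Multiplicities: chi_1: 0, chi_2: 3, chi_3: 2, chi_4: 0.

Working: Use <chi_rho, chi> = (1/|G|) sum_C |C| * chi_rho(C) * conj(chi(C)) with |G| = 12 for each irreducible chi in the table:
  <chi_rho, chi_1> = (1/12)[1*(5)*conj(1) + 3*(5)*conj(1) + 4*(2*exp(-2*I*pi/3) + 3*exp(2*I*pi/3))*conj(1) + 4*(3*exp(-2*I*pi/3) + 2*exp(2*I*pi/3))*conj(1)]
      = (1/12)[(5) + (15) + (8*exp(-2*I*pi/3) + 12*exp(2*I*pi/3)) + (12*exp(-2*I*pi/3) + 8*exp(2*I*pi/3))] = 0/12 = 0
  <chi_rho, chi_2> = (1/12)[1*(5)*conj(1) + 3*(5)*conj(1) + 4*(2*exp(-2*I*pi/3) + 3*exp(2*I*pi/3))*conj(exp(2*I*pi/3)) + 4*(3*exp(-2*I*pi/3) + 2*exp(2*I*pi/3))*conj(exp(-2*I*pi/3))]
      = (1/12)[(5) + (15) + (12 + 8*exp(2*I*pi/3)) + (12 + 8*exp(-2*I*pi/3))] = 36/12 = 3
  <chi_rho, chi_3> = (1/12)[1*(5)*conj(1) + 3*(5)*conj(1) + 4*(2*exp(-2*I*pi/3) + 3*exp(2*I*pi/3))*conj(exp(-2*I*pi/3)) + 4*(3*exp(-2*I*pi/3) + 2*exp(2*I*pi/3))*conj(exp(2*I*pi/3))]
      = (1/12)[(5) + (15) + (8 + 12*exp(-2*I*pi/3)) + (8 + 12*exp(2*I*pi/3))] = 24/12 = 2
  <chi_rho, chi_4> = (1/12)[1*(5)*conj(3) + 3*(5)*conj(-1) + 4*(2*exp(-2*I*pi/3) + 3*exp(2*I*pi/3))*conj(0) + 4*(3*exp(-2*I*pi/3) + 2*exp(2*I*pi/3))*conj(0)]
      = (1/12)[(15) + (-15) + (0) + (0)] = 0/12 = 0
(Exp terms are combined using exp(i*s)*conj(exp(i*t)) = exp(i*(s-t)), and sums of them are collapsed using the identity that for every m > 1 the m distinct m-th roots of unity sum to 0, e.g. 1 + exp(2*I*pi/3) + exp(-2*I*pi/3) = 0.)
Dimension check: dim(rho) = sum (mult * dim) = 0*1 + 3*1 + 2*1 + 0*3 = 5 = chi_rho(e) = 5.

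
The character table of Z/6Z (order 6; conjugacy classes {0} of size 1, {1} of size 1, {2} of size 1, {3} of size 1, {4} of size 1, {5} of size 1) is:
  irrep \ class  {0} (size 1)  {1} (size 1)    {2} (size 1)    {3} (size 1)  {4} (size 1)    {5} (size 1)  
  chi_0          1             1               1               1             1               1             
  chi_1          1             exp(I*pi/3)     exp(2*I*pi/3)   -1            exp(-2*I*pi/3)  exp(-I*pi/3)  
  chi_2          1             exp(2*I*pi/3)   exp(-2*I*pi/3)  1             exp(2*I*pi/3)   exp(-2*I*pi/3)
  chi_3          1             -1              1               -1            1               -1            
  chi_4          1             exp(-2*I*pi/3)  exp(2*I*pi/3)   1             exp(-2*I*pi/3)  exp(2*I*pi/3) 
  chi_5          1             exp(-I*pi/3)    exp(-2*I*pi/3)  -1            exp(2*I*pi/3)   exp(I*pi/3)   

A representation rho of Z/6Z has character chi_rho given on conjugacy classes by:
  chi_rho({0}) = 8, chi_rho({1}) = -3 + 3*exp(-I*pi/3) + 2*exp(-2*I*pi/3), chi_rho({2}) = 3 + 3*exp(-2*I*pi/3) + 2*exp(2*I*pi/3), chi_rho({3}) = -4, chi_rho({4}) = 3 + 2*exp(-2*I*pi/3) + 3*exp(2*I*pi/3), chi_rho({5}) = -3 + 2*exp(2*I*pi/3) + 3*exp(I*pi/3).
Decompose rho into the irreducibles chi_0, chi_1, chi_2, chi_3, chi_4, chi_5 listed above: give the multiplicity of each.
Multiplicities: chi_0: 0, chi_1: 0, chi_2: 0, chi_3: 3, chi_4: 2, chi_5: 3.

Reasoning: Use <chi_rho, chi> = (1/|G|) sum_C |C| * chi_rho(C) * conj(chi(C)) with |G| = 6 for each irreducible chi in the table:
  <chi_rho, chi_0> = (1/6)[1*(8)*conj(1) + 1*(-3 + 3*exp(-I*pi/3) + 2*exp(-2*I*pi/3))*conj(1) + 1*(3 + 3*exp(-2*I*pi/3) + 2*exp(2*I*pi/3))*conj(1) + 1*(-4)*conj(1) + 1*(3 + 2*exp(-2*I*pi/3) + 3*exp(2*I*pi/3))*conj(1) + 1*(-3 + 2*exp(2*I*pi/3) + 3*exp(I*pi/3))*conj(1)]
      = (1/6)[(8) + (-3 + 3*exp(-I*pi/3) + 2*exp(-2*I*pi/3)) + (3 + 3*exp(-2*I*pi/3) + 2*exp(2*I*pi/3)) + (-4) + (3 + 2*exp(-2*I*pi/3) + 3*exp(2*I*pi/3)) + (-3 + 2*exp(2*I*pi/3) + 3*exp(I*pi/3))] = 0/6 = 0
  <chi_rho, chi_1> = (1/6)[1*(8)*conj(1) + 1*(-3 + 3*exp(-I*pi/3) + 2*exp(-2*I*pi/3))*conj(exp(I*pi/3)) + 1*(3 + 3*exp(-2*I*pi/3) + 2*exp(2*I*pi/3))*conj(exp(2*I*pi/3)) + 1*(-4)*conj(-1) + 1*(3 + 2*exp(-2*I*pi/3) + 3*exp(2*I*pi/3))*conj(exp(-2*I*pi/3)) + 1*(-3 + 2*exp(2*I*pi/3) + 3*exp(I*pi/3))*conj(exp(-I*pi/3))]
      = (1/6)[(8) + (-5) + (-1) + (4) + (-1) + (-5)] = 0/6 = 0
  <chi_rho, chi_2> = (1/6)[1*(8)*conj(1) + 1*(-3 + 3*exp(-I*pi/3) + 2*exp(-2*I*pi/3))*conj(exp(2*I*pi/3)) + 1*(3 + 3*exp(-2*I*pi/3) + 2*exp(2*I*pi/3))*conj(exp(-2*I*pi/3)) + 1*(-4)*conj(1) + 1*(3 + 2*exp(-2*I*pi/3) + 3*exp(2*I*pi/3))*conj(exp(2*I*pi/3)) + 1*(-3 + 2*exp(2*I*pi/3) + 3*exp(I*pi/3))*conj(exp(-2*I*pi/3))]
      = (1/6)[(8) + (-3 + 2*exp(2*I*pi/3) - 3*exp(-2*I*pi/3)) + (3 + 2*exp(-2*I*pi/3) + 3*exp(2*I*pi/3)) + (-4) + (3 + 3*exp(-2*I*pi/3) + 2*exp(2*I*pi/3)) + (-3 - 3*exp(2*I*pi/3) + 2*exp(-2*I*pi/3))] = 0/6 = 0
  <chi_rho, chi_3> = (1/6)[1*(8)*conj(1) + 1*(-3 + 3*exp(-I*pi/3) + 2*exp(-2*I*pi/3))*conj(-1) + 1*(3 + 3*exp(-2*I*pi/3) + 2*exp(2*I*pi/3))*conj(1) + 1*(-4)*conj(-1) + 1*(3 + 2*exp(-2*I*pi/3) + 3*exp(2*I*pi/3))*conj(1) + 1*(-3 + 2*exp(2*I*pi/3) + 3*exp(I*pi/3))*conj(-1)]
      = (1/6)[(8) + (3 - 2*exp(-2*I*pi/3) - 3*exp(-I*pi/3)) + (3 + 3*exp(-2*I*pi/3) + 2*exp(2*I*pi/3)) + (4) + (3 + 2*exp(-2*I*pi/3) + 3*exp(2*I*pi/3)) + (3 - 3*exp(I*pi/3) - 2*exp(2*I*pi/3))] = 18/6 = 3
  <chi_rho, chi_4> = (1/6)[1*(8)*conj(1) + 1*(-3 + 3*exp(-I*pi/3) + 2*exp(-2*I*pi/3))*conj(exp(-2*I*pi/3)) + 1*(3 + 3*exp(-2*I*pi/3) + 2*exp(2*I*pi/3))*conj(exp(2*I*pi/3)) + 1*(-4)*conj(1) + 1*(3 + 2*exp(-2*I*pi/3) + 3*exp(2*I*pi/3))*conj(exp(-2*I*pi/3)) + 1*(-3 + 2*exp(2*I*pi/3) + 3*exp(I*pi/3))*conj(exp(2*I*pi/3))]
      = (1/6)[(8) + (5) + (-1) + (-4) + (-1) + (5)] = 12/6 = 2
  <chi_rho, chi_5> = (1/6)[1*(8)*conj(1) + 1*(-3 + 3*exp(-I*pi/3) + 2*exp(-2*I*pi/3))*conj(exp(-I*pi/3)) + 1*(3 + 3*exp(-2*I*pi/3) + 2*exp(2*I*pi/3))*conj(exp(-2*I*pi/3)) + 1*(-4)*conj(-1) + 1*(3 + 2*exp(-2*I*pi/3) + 3*exp(2*I*pi/3))*conj(exp(2*I*pi/3)) + 1*(-3 + 2*exp(2*I*pi/3) + 3*exp(I*pi/3))*conj(exp(I*pi/3))]
      = (1/6)[(8) + (3 - 3*exp(I*pi/3) + 2*exp(-I*pi/3)) + (3 + 2*exp(-2*I*pi/3) + 3*exp(2*I*pi/3)) + (4) + (3 + 3*exp(-2*I*pi/3) + 2*exp(2*I*pi/3)) + (3 + 2*exp(I*pi/3) - 3*exp(-I*pi/3))] = 18/6 = 3
(Exp terms are combined using exp(i*s)*conj(exp(i*t)) = exp(i*(s-t)), and sums of them are collapsed using the identity that for every m > 1 the m distinct m-th roots of unity sum to 0, e.g. 1 + exp(2*I*pi/3) + exp(-2*I*pi/3) = 0.)
Dimension check: dim(rho) = sum (mult * dim) = 0*1 + 0*1 + 0*1 + 3*1 + 2*1 + 3*1 = 8 = chi_rho(e) = 8.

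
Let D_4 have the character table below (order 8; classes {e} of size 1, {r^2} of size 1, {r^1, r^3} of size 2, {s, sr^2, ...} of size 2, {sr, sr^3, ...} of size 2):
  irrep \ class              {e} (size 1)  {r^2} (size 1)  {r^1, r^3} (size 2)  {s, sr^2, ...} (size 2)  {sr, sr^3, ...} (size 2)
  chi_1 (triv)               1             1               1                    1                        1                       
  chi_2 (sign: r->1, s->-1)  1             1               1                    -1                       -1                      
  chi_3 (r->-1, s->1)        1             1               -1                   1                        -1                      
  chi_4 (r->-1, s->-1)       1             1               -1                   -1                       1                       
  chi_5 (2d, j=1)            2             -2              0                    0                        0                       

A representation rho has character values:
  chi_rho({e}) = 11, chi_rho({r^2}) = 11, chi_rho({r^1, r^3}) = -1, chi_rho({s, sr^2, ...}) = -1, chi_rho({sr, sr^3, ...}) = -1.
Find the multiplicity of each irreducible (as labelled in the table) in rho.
Multiplicities: chi_1: 2, chi_2: 3, chi_3: 3, chi_4: 3, chi_5: 0.

Argument: Use <chi_rho, chi> = (1/|G|) sum_C |C| * chi_rho(C) * conj(chi(C)) with |G| = 8 for each irreducible chi in the table:
  <chi_rho, chi_1> = (1/8)[1*(11)*conj(1) + 1*(11)*conj(1) + 2*(-1)*conj(1) + 2*(-1)*conj(1) + 2*(-1)*conj(1)]
      = (1/8)[(11) + (11) + (-2) + (-2) + (-2)] = 16/8 = 2
  <chi_rho, chi_2> = (1/8)[1*(11)*conj(1) + 1*(11)*conj(1) + 2*(-1)*conj(1) + 2*(-1)*conj(-1) + 2*(-1)*conj(-1)]
      = (1/8)[(11) + (11) + (-2) + (2) + (2)] = 24/8 = 3
  <chi_rho, chi_3> = (1/8)[1*(11)*conj(1) + 1*(11)*conj(1) + 2*(-1)*conj(-1) + 2*(-1)*conj(1) + 2*(-1)*conj(-1)]
      = (1/8)[(11) + (11) + (2) + (-2) + (2)] = 24/8 = 3
  <chi_rho, chi_4> = (1/8)[1*(11)*conj(1) + 1*(11)*conj(1) + 2*(-1)*conj(-1) + 2*(-1)*conj(-1) + 2*(-1)*conj(1)]
      = (1/8)[(11) + (11) + (2) + (2) + (-2)] = 24/8 = 3
  <chi_rho, chi_5> = (1/8)[1*(11)*conj(2) + 1*(11)*conj(-2) + 2*(-1)*conj(0) + 2*(-1)*conj(0) + 2*(-1)*conj(0)]
      = (1/8)[(22) + (-22) + (0) + (0) + (0)] = 0/8 = 0
Dimension check: dim(rho) = sum (mult * dim) = 2*1 + 3*1 + 3*1 + 3*1 + 0*2 = 11 = chi_rho(e) = 11.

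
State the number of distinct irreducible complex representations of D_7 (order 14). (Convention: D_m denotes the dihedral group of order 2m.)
5

Proof sketch: The number of irreducible complex representations of a finite group equals its number of conjugacy classes. D_7 has 5 conjugacy classes ((n+3)/2 for n odd), so D_7 (order 14) has exactly 5 irreducible complex representations.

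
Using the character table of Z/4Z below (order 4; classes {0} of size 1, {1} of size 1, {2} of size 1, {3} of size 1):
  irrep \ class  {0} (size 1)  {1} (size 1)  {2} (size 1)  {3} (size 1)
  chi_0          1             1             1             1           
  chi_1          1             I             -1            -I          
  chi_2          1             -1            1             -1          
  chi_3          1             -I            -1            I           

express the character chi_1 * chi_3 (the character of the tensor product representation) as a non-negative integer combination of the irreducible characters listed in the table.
chi_1 tensor chi_3 = chi_0 (all other irreducibles have multiplicity 0).

Argument: The character of a tensor product is the pointwise product (chi_1 * chi_3)(C) = chi_1(C) * chi_3(C):
  {0}: (1)*(1), {1}: (I)*(-I), {2}: (-1)*(-1), {3}: (-I)*(I)
so (chi_1 * chi_3) takes values
  {0} -> 1, {1} -> 1, {2} -> 1, {3} -> 1.
Now take the inner product of this character with each irreducible chi from the table, <chi_1*chi_3, chi> = (1/4) sum_C |C| (chi_1*chi_3)(C) conj(chi(C)):
  <chi_1*chi_3, chi_0> = (1/4)[1*(1)*conj(1) + 1*(1)*conj(1) + 1*(1)*conj(1) + 1*(1)*conj(1)]
      = (1/4)[(1) + (1) + (1) + (1)] = 4/4 = 1
  <chi_1*chi_3, chi_1> = (1/4)[1*(1)*conj(1) + 1*(1)*conj(I) + 1*(1)*conj(-1) + 1*(1)*conj(-I)]
      = (1/4)[(1) + (-I) + (-1) + (I)] = 0/4 = 0
  <chi_1*chi_3, chi_2> = (1/4)[1*(1)*conj(1) + 1*(1)*conj(-1) + 1*(1)*conj(1) + 1*(1)*conj(-1)]
      = (1/4)[(1) + (-1) + (1) + (-1)] = 0/4 = 0
  <chi_1*chi_3, chi_3> = (1/4)[1*(1)*conj(1) + 1*(1)*conj(-I) + 1*(1)*conj(-1) + 1*(1)*conj(I)]
      = (1/4)[(1) + (I) + (-1) + (-I)] = 0/4 = 0
(Exp terms are combined using exp(i*s)*conj(exp(i*t)) = exp(i*(s-t)), and sums of them are collapsed using the identity that for every m > 1 the m distinct m-th roots of unity sum to 0, e.g. 1 + exp(2*I*pi/3) + exp(-2*I*pi/3) = 0.)
Hence the multiplicities are chi_0: 1. Dimension check: dim(chi_1)*dim(chi_3) = 1*1 = 1 and sum (mult * dim) = 1*1 = 1.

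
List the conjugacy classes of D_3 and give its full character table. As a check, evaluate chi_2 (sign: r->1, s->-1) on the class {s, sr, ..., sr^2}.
Conjugacy classes: {e} of size 1, {r^1, r^2} of size 2, {s, sr, ..., sr^2} of size 3.
Character table:
  irrep \ class              {e} (size 1)  {r^1, r^2} (size 2)  {s, sr, ..., sr^2} (size 3)
  chi_1 (triv)               1             1                    1                          
  chi_2 (sign: r->1, s->-1)  1             1                    -1                         
  chi_3 (2d, j=1)            2             -1                   0                          

Spot check: chi_2 (sign: r->1, s->-1) on {s, sr, ..., sr^2} = -1.

Explanation: D_3 has order 2*3 = 6 with 3 conjugacy classes, hence 3 irreducibles. Sum of squared dims 1 + 1 + 4 = 6 = |G|. Linear characters come from the abelianisation; the 2-dimensional irreps have character r^k -> 2*cos(2*pi*j*k/3), reflections -> 0.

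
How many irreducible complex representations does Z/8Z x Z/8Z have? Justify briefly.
64

Details: The number of irreducible complex representations of a finite group equals its number of conjugacy classes. Z/8Z x Z/8Z is abelian of order 64, so every element is its own conjugacy class: 64 classes, so Z/8Z x Z/8Z (order 64) has exactly 64 irreducible complex representations.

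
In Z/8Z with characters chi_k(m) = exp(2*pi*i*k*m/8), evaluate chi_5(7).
chi_5(7) = zeta_8^35 = exp(3*I*pi/4)

Why: chi_5(7) = zeta_8^(5*7) = zeta_8^35. Since zeta_8^8 = 1, this equals zeta_8^3 = exp(2*pi*i*3/8) = exp(3*I*pi/4).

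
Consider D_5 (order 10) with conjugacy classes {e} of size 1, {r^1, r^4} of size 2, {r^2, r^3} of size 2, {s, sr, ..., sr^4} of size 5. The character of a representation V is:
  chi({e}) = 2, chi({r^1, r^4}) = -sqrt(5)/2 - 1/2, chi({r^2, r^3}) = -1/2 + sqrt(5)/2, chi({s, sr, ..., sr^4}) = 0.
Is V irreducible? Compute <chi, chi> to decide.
Irreducible: <chi, chi> = 1.

Solution. <chi, chi> = (1/|G|) sum_C |C| * |chi(C)|^2 = (1/10)[1*|2|^2 + 2*|-sqrt(5)/2 - 1/2|^2 + 2*|-1/2 + sqrt(5)/2|^2 + 5*|0|^2]
  = (1/10)[(4) + (sqrt(5) + 3) + (3 - sqrt(5)) + (0)] = 10/10 = 1.
A character is irreducible iff <chi, chi> = 1, so this representation is irreducible.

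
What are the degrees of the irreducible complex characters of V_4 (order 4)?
Dimensions: 1, 1, 1, 1

Proof sketch: There are 4 irreducibles (= number of conjugacy classes). Their dimensions d_i satisfy sum d_i^2 = |G| = 4: 1 + 1 + 1 + 1 = 4.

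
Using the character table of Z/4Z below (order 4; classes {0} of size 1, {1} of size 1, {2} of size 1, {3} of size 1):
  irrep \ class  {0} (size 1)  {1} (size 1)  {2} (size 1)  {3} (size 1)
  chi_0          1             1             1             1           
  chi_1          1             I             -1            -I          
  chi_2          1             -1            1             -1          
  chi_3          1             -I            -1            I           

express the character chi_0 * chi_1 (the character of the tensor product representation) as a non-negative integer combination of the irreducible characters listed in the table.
chi_0 tensor chi_1 = chi_1 (all other irreducibles have multiplicity 0).

Explanation: The character of a tensor product is the pointwise product (chi_0 * chi_1)(C) = chi_0(C) * chi_1(C):
  {0}: (1)*(1), {1}: (1)*(I), {2}: (1)*(-1), {3}: (1)*(-I)
so (chi_0 * chi_1) takes values
  {0} -> 1, {1} -> I, {2} -> -1, {3} -> -I.
Now take the inner product of this character with each irreducible chi from the table, <chi_0*chi_1, chi> = (1/4) sum_C |C| (chi_0*chi_1)(C) conj(chi(C)):
  <chi_0*chi_1, chi_0> = (1/4)[1*(1)*conj(1) + 1*(I)*conj(1) + 1*(-1)*conj(1) + 1*(-I)*conj(1)]
      = (1/4)[(1) + (I) + (-1) + (-I)] = 0/4 = 0
  <chi_0*chi_1, chi_1> = (1/4)[1*(1)*conj(1) + 1*(I)*conj(I) + 1*(-1)*conj(-1) + 1*(-I)*conj(-I)]
      = (1/4)[(1) + (1) + (1) + (1)] = 4/4 = 1
  <chi_0*chi_1, chi_2> = (1/4)[1*(1)*conj(1) + 1*(I)*conj(-1) + 1*(-1)*conj(1) + 1*(-I)*conj(-1)]
      = (1/4)[(1) + (-I) + (-1) + (I)] = 0/4 = 0
  <chi_0*chi_1, chi_3> = (1/4)[1*(1)*conj(1) + 1*(I)*conj(-I) + 1*(-1)*conj(-1) + 1*(-I)*conj(I)]
      = (1/4)[(1) + (-1) + (1) + (-1)] = 0/4 = 0
(Exp terms are combined using exp(i*s)*conj(exp(i*t)) = exp(i*(s-t)), and sums of them are collapsed using the identity that for every m > 1 the m distinct m-th roots of unity sum to 0, e.g. 1 + exp(2*I*pi/3) + exp(-2*I*pi/3) = 0.)
Hence the multiplicities are chi_1: 1. Dimension check: dim(chi_0)*dim(chi_1) = 1*1 = 1 and sum (mult * dim) = 1*1 = 1.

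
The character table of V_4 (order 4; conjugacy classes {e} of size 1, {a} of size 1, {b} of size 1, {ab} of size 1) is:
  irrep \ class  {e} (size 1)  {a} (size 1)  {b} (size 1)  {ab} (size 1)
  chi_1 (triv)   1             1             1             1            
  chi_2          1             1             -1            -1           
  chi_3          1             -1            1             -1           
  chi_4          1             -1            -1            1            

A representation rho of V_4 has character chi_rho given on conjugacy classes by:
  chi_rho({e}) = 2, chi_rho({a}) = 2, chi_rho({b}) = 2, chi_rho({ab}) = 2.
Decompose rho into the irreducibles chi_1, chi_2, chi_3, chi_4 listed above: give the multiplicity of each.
Multiplicities: chi_1: 2, chi_2: 0, chi_3: 0, chi_4: 0.

Derivation: Use <chi_rho, chi> = (1/|G|) sum_C |C| * chi_rho(C) * conj(chi(C)) with |G| = 4 for each irreducible chi in the table:
  <chi_rho, chi_1> = (1/4)[1*(2)*conj(1) + 1*(2)*conj(1) + 1*(2)*conj(1) + 1*(2)*conj(1)]
      = (1/4)[(2) + (2) + (2) + (2)] = 8/4 = 2
  <chi_rho, chi_2> = (1/4)[1*(2)*conj(1) + 1*(2)*conj(1) + 1*(2)*conj(-1) + 1*(2)*conj(-1)]
      = (1/4)[(2) + (2) + (-2) + (-2)] = 0/4 = 0
  <chi_rho, chi_3> = (1/4)[1*(2)*conj(1) + 1*(2)*conj(-1) + 1*(2)*conj(1) + 1*(2)*conj(-1)]
      = (1/4)[(2) + (-2) + (2) + (-2)] = 0/4 = 0
  <chi_rho, chi_4> = (1/4)[1*(2)*conj(1) + 1*(2)*conj(-1) + 1*(2)*conj(-1) + 1*(2)*conj(1)]
      = (1/4)[(2) + (-2) + (-2) + (2)] = 0/4 = 0
Dimension check: dim(rho) = sum (mult * dim) = 2*1 + 0*1 + 0*1 + 0*1 = 2 = chi_rho(e) = 2.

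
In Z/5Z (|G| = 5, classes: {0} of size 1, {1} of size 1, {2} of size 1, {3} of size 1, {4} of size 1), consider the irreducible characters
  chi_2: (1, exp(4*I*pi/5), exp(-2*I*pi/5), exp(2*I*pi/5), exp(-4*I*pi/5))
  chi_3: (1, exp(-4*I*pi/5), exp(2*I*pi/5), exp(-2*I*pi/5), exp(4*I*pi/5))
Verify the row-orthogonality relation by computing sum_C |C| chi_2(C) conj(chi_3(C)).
Sum = 0; so <chi_2, chi_3> = 0 (distinct irreducibles are orthogonal).

Details: Compute term by term over conjugacy classes (|C| * chi_2(C) * conj(chi_3(C))):
  1*(1)*conj(1) + 1*(exp(4*I*pi/5))*conj(exp(-4*I*pi/5)) + 1*(exp(-2*I*pi/5))*conj(exp(2*I*pi/5)) + 1*(exp(2*I*pi/5))*conj(exp(-2*I*pi/5)) + 1*(exp(-4*I*pi/5))*conj(exp(4*I*pi/5))
  = (1) + (exp(-2*I*pi/5)) + (exp(-4*I*pi/5)) + (exp(4*I*pi/5)) + (exp(2*I*pi/5))
  = 0.
(Exp terms are combined using exp(i*s)*conj(exp(i*t)) = exp(i*(s-t)), and sums of them are collapsed using the identity that for every m > 1 the m distinct m-th roots of unity sum to 0, e.g. 1 + exp(2*I*pi/3) + exp(-2*I*pi/3) = 0.)
Dividing by |G| = 5 gives 0/5 = 0, matching the row-orthogonality relation <chi_2, chi_3> = [chi_2 = chi_3].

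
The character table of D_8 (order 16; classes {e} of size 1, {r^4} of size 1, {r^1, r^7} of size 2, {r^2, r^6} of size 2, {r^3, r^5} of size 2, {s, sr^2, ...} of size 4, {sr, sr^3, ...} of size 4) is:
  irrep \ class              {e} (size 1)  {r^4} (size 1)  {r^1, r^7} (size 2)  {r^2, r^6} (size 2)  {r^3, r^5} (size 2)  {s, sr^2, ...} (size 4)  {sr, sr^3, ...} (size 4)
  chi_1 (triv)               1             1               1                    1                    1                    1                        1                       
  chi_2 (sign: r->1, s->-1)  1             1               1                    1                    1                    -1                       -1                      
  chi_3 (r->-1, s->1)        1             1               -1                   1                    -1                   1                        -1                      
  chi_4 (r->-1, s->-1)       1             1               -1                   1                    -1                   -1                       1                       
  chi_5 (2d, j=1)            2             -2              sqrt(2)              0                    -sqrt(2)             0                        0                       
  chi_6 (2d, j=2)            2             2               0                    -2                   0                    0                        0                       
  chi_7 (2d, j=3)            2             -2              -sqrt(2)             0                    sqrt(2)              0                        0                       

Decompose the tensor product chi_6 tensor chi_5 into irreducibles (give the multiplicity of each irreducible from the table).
chi_6 tensor chi_5 = chi_5 + chi_7 (all other irreducibles have multiplicity 0).

Explanation: The character of a tensor product is the pointwise product (chi_6 * chi_5)(C) = chi_6(C) * chi_5(C):
  {e}: (2)*(2), {r^4}: (2)*(-2), {r^1, r^7}: (0)*(sqrt(2)), {r^2, r^6}: (-2)*(0), {r^3, r^5}: (0)*(-sqrt(2)), {s, sr^2, ...}: (0)*(0), {sr, sr^3, ...}: (0)*(0)
so (chi_6 * chi_5) takes values
  {e} -> 4, {r^4} -> -4, {r^1, r^7} -> 0, {r^2, r^6} -> 0, {r^3, r^5} -> 0, {s, sr^2, ...} -> 0, {sr, sr^3, ...} -> 0.
Now take the inner product of this character with each irreducible chi from the table, <chi_6*chi_5, chi> = (1/16) sum_C |C| (chi_6*chi_5)(C) conj(chi(C)):
  <chi_6*chi_5, chi_1> = (1/16)[1*(4)*conj(1) + 1*(-4)*conj(1) + 2*(0)*conj(1) + 2*(0)*conj(1) + 2*(0)*conj(1) + 4*(0)*conj(1) + 4*(0)*conj(1)]
      = (1/16)[(4) + (-4) + (0) + (0) + (0) + (0) + (0)] = 0/16 = 0
  <chi_6*chi_5, chi_2> = (1/16)[1*(4)*conj(1) + 1*(-4)*conj(1) + 2*(0)*conj(1) + 2*(0)*conj(1) + 2*(0)*conj(1) + 4*(0)*conj(-1) + 4*(0)*conj(-1)]
      = (1/16)[(4) + (-4) + (0) + (0) + (0) + (0) + (0)] = 0/16 = 0
  <chi_6*chi_5, chi_3> = (1/16)[1*(4)*conj(1) + 1*(-4)*conj(1) + 2*(0)*conj(-1) + 2*(0)*conj(1) + 2*(0)*conj(-1) + 4*(0)*conj(1) + 4*(0)*conj(-1)]
      = (1/16)[(4) + (-4) + (0) + (0) + (0) + (0) + (0)] = 0/16 = 0
  <chi_6*chi_5, chi_4> = (1/16)[1*(4)*conj(1) + 1*(-4)*conj(1) + 2*(0)*conj(-1) + 2*(0)*conj(1) + 2*(0)*conj(-1) + 4*(0)*conj(-1) + 4*(0)*conj(1)]
      = (1/16)[(4) + (-4) + (0) + (0) + (0) + (0) + (0)] = 0/16 = 0
  <chi_6*chi_5, chi_5> = (1/16)[1*(4)*conj(2) + 1*(-4)*conj(-2) + 2*(0)*conj(sqrt(2)) + 2*(0)*conj(0) + 2*(0)*conj(-sqrt(2)) + 4*(0)*conj(0) + 4*(0)*conj(0)]
      = (1/16)[(8) + (8) + (0) + (0) + (0) + (0) + (0)] = 16/16 = 1
  <chi_6*chi_5, chi_6> = (1/16)[1*(4)*conj(2) + 1*(-4)*conj(2) + 2*(0)*conj(0) + 2*(0)*conj(-2) + 2*(0)*conj(0) + 4*(0)*conj(0) + 4*(0)*conj(0)]
      = (1/16)[(8) + (-8) + (0) + (0) + (0) + (0) + (0)] = 0/16 = 0
  <chi_6*chi_5, chi_7> = (1/16)[1*(4)*conj(2) + 1*(-4)*conj(-2) + 2*(0)*conj(-sqrt(2)) + 2*(0)*conj(0) + 2*(0)*conj(sqrt(2)) + 4*(0)*conj(0) + 4*(0)*conj(0)]
      = (1/16)[(8) + (8) + (0) + (0) + (0) + (0) + (0)] = 16/16 = 1
Hence the multiplicities are chi_5: 1, chi_7: 1. Dimension check: dim(chi_6)*dim(chi_5) = 2*2 = 4 and sum (mult * dim) = 1*2 + 1*2 = 4.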